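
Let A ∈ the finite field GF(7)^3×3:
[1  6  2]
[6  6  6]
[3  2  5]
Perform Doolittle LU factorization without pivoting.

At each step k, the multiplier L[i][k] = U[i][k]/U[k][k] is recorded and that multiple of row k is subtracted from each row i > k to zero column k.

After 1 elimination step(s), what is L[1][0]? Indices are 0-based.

L[1][0] = 6

k=0: U[0][0]=1
  eliminate (1,0): mult=6, new row 1: (0, 5, 1); set L[1][0]=6
  eliminate (2,0): mult=3, new row 2: (0, 5, 6); set L[2][0]=3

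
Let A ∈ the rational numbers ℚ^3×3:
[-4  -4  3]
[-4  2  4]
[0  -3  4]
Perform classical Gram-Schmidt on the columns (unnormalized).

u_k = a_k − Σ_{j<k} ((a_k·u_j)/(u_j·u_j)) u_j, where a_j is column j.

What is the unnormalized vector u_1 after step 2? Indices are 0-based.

u_1 = (-3, 3, -3)

Step 1: u_0 = a_0 = (-4, -4, 0).
Step 2: u_1 = a_1 − (1/4)·u_0 = (-3, 3, -3).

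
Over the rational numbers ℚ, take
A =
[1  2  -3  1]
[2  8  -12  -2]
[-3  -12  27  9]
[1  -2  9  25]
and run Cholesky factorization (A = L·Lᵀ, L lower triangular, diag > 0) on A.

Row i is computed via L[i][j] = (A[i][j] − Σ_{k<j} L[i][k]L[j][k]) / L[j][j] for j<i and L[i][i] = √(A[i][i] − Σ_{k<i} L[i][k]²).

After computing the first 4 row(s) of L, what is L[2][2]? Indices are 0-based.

L[2][2] = 3

Step 1: L[0][0] = √(1) = 1.
  L[1][0] = (2) / L[0][0] = 2.
Step 2: L[1][1] = √(4) = 2.
  L[2][0] = (-3) / L[0][0] = -3.
  L[2][1] = (-6) / L[1][1] = -3.
Step 3: L[2][2] = √(9) = 3.
  L[3][0] = (1) / L[0][0] = 1.
  L[3][1] = (-4) / L[1][1] = -2.
  L[3][2] = (6) / L[2][2] = 2.
Step 4: L[3][3] = √(16) = 4.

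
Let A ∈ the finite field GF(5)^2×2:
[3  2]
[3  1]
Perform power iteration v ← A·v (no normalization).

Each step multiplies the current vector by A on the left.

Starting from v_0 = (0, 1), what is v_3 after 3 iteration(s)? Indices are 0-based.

v_0 = (0, 1).
v_1 = A·v_0 = (2, 1).
v_2 = A·v_1 = (3, 2).
v_3 = A·v_2 = (3, 1).

v_3 = (3, 1)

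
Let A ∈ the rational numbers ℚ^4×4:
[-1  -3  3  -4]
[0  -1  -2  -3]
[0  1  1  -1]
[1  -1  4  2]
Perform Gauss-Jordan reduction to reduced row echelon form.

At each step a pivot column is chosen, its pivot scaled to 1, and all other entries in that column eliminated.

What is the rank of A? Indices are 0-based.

step 1: normalize row 0 (÷-1) = (1, 3, -3, 4)
  row 3: subtract 1×row0 = (0, -4, 7, -2)
step 2: normalize row 1 (÷-1) = (0, 1, 2, 3)
  row 0: subtract 3×row1 = (1, 0, -9, -5)
  row 2: subtract 1×row1 = (0, 0, -1, -4)
  row 3: subtract -4×row1 = (0, 0, 15, 10)
step 3: normalize row 2 (÷-1) = (0, 0, 1, 4)
  row 0: subtract -9×row2 = (1, 0, 0, 31)
  row 1: subtract 2×row2 = (0, 1, 0, -5)
  row 3: subtract 15×row2 = (0, 0, 0, -50)
step 4: normalize row 3 (÷-50) = (0, 0, 0, 1)
  row 0: subtract 31×row3 = (1, 0, 0, 0)
  row 1: subtract -5×row3 = (0, 1, 0, 0)
  row 2: subtract 4×row3 = (0, 0, 1, 0)

rank = 4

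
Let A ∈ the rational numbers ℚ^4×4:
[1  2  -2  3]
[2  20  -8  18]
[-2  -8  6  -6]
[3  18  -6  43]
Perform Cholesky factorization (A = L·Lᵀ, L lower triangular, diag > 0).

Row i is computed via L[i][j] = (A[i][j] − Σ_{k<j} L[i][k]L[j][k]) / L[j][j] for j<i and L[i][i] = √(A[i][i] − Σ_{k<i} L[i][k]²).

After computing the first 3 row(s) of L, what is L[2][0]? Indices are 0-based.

Step 1: L[0][0] = √(1) = 1.
  L[1][0] = (2) / L[0][0] = 2.
Step 2: L[1][1] = √(16) = 4.
  L[2][0] = (-2) / L[0][0] = -2.
  L[2][1] = (-4) / L[1][1] = -1.
Step 3: L[2][2] = √(1) = 1.

L[2][0] = -2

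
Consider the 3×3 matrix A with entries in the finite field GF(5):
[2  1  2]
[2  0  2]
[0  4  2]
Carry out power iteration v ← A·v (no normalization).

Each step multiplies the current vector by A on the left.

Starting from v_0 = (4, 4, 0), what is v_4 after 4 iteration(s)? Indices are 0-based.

v_0 = (4, 4, 0).
v_1 = A·v_0 = (2, 3, 1).
v_2 = A·v_1 = (4, 1, 4).
v_3 = A·v_2 = (2, 1, 2).
v_4 = A·v_3 = (4, 3, 3).

v_4 = (4, 3, 3)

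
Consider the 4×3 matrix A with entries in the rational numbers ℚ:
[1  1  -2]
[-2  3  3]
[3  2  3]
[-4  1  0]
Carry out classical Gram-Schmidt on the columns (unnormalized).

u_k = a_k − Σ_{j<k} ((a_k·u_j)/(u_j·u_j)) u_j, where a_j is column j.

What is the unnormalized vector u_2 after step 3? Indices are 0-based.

u_2 = (-443/147, 4/7, 125/147, -59/147)

Step 1: u_0 = a_0 = (1, -2, 3, -4).
Step 2: u_1 = a_1 − (-1/10)·u_0 = (11/10, 14/5, 23/10, 3/5).
Step 3: u_2 = a_2 − (1/30)·u_0 − (131/147)·u_1 = (-443/147, 4/7, 125/147, -59/147).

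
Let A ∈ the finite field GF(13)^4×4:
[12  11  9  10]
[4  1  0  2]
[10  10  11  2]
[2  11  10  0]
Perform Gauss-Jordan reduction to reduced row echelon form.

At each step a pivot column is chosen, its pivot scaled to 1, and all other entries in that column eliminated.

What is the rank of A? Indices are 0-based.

pivot(0,0)=12: scale R0 → (1, 2, 4, 3)
  clear (1,0): R1 −= (4)R0 → (0, 6, 10, 3)
  clear (2,0): R2 −= (10)R0 → (0, 3, 10, 11)
  clear (3,0): R3 −= (2)R0 → (0, 7, 2, 7)
pivot(1,1)=6: scale R1 → (0, 1, 6, 7)
  clear (0,1): R0 −= (2)R1 → (1, 0, 5, 2)
  clear (2,1): R2 −= (3)R1 → (0, 0, 5, 3)
  clear (3,1): R3 −= (7)R1 → (0, 0, 12, 10)
pivot(2,2)=5: scale R2 → (0, 0, 1, 11)
  clear (0,2): R0 −= (5)R2 → (1, 0, 0, 12)
  clear (1,2): R1 −= (6)R2 → (0, 1, 0, 6)
  clear (3,2): R3 −= (12)R2 → (0, 0, 0, 8)
pivot(3,3)=8: scale R3 → (0, 0, 0, 1)
  clear (0,3): R0 −= (12)R3 → (1, 0, 0, 0)
  clear (1,3): R1 −= (6)R3 → (0, 1, 0, 0)
  clear (2,3): R2 −= (11)R3 → (0, 0, 1, 0)

rank = 4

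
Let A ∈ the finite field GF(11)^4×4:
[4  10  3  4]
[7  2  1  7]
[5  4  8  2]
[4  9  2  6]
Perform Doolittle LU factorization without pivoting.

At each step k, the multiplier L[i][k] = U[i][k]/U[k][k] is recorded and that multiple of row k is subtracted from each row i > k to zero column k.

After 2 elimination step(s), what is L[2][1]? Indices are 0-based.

[col 0] pivot 4
  R1 -= 10*R0 → (0, 1, 4, 0)  (L[1][0] := 10)
  R2 -= 4*R0 → (0, 8, 7, 8)  (L[2][0] := 4)
  R3 -= 1*R0 → (0, 10, 10, 2)  (L[3][0] := 1)
[col 1] pivot 1
  R2 -= 8*R1 → (0, 0, 8, 8)  (L[2][1] := 8)
  R3 -= 10*R1 → (0, 0, 3, 2)  (L[3][1] := 10)

L[2][1] = 8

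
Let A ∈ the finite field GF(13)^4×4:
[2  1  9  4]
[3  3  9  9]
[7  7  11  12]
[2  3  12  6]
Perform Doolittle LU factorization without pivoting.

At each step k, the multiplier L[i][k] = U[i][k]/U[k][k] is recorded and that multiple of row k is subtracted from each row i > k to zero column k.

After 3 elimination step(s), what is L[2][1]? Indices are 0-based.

L[2][1] = 11

[col 0] pivot 2
  R1 -= 8*R0 → (0, 8, 2, 3)  (L[1][0] := 8)
  R2 -= 10*R0 → (0, 10, 12, 11)  (L[2][0] := 10)
  R3 -= 1*R0 → (0, 2, 3, 2)  (L[3][0] := 1)
[col 1] pivot 8
  R2 -= 11*R1 → (0, 0, 3, 4)  (L[2][1] := 11)
  R3 -= 10*R1 → (0, 0, 9, 11)  (L[3][1] := 10)
[col 2] pivot 3
  R3 -= 3*R2 → (0, 0, 0, 12)  (L[3][2] := 3)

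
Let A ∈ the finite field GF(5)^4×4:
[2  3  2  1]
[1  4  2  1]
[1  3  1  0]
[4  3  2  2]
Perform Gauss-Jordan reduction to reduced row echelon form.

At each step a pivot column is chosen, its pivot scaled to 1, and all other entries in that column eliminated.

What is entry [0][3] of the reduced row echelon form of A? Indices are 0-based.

pivot(0,0)=2: scale R0 → (1, 4, 1, 3)
  clear (1,0): R1 −= (1)R0 → (0, 0, 1, 3)
  clear (2,0): R2 −= (1)R0 → (0, 4, 0, 2)
  clear (3,0): R3 −= (4)R0 → (0, 2, 3, 0)
pivot(1,1): swap R1↔R2
pivot(1,1)=4: scale R1 → (0, 1, 0, 3)
  clear (0,1): R0 −= (4)R1 → (1, 0, 1, 1)
  clear (3,1): R3 −= (2)R1 → (0, 0, 3, 4)
pivot(2,2)=1: scale R2 → (0, 0, 1, 3)
  clear (0,2): R0 −= (1)R2 → (1, 0, 0, 3)
  clear (3,2): R3 −= (3)R2 → (0, 0, 0, 0)
col 3: no nonzero at/below row 3; advance.

M[0][3] = 3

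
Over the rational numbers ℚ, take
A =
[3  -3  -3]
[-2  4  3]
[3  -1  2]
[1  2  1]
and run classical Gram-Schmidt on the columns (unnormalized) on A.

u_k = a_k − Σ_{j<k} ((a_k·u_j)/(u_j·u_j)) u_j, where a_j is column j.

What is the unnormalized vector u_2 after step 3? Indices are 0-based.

u_2 = (-165/122, 3/61, 219/122, -75/61)

Step 1: u_0 = a_0 = (3, -2, 3, 1).
Step 2: u_1 = a_1 − (-18/23)·u_0 = (-15/23, 56/23, 31/23, 64/23).
Step 3: u_2 = a_2 − (-8/23)·u_0 − (113/122)·u_1 = (-165/122, 3/61, 219/122, -75/61).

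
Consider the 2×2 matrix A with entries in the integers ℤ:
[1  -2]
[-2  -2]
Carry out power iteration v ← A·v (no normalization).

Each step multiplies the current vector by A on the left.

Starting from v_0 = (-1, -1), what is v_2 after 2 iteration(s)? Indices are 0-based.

v_2 = (-7, -10)

v_0 = (-1, -1).
v_1 = A·v_0 = (1, 4).
v_2 = A·v_1 = (-7, -10).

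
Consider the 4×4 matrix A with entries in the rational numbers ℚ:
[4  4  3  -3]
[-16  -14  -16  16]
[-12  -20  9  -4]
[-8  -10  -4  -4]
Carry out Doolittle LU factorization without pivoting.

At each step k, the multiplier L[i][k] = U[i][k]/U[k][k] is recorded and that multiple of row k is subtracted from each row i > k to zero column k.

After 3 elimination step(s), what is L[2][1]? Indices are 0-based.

L[2][1] = -4

Step 1: pivot at (0,0) is 4.
  row1 ← row1 − (-4)·row0  ⇒  L[1][0]=-4, U row1=(0, 2, -4, 4)
  row2 ← row2 − (-3)·row0  ⇒  L[2][0]=-3, U row2=(0, -8, 18, -13)
  row3 ← row3 − (-2)·row0  ⇒  L[3][0]=-2, U row3=(0, -2, 2, -10)
Step 2: pivot at (1,1) is 2.
  row2 ← row2 − (-4)·row1  ⇒  L[2][1]=-4, U row2=(0, 0, 2, 3)
  row3 ← row3 − (-1)·row1  ⇒  L[3][1]=-1, U row3=(0, 0, -2, -6)
Step 3: pivot at (2,2) is 2.
  row3 ← row3 − (-1)·row2  ⇒  L[3][2]=-1, U row3=(0, 0, 0, -3)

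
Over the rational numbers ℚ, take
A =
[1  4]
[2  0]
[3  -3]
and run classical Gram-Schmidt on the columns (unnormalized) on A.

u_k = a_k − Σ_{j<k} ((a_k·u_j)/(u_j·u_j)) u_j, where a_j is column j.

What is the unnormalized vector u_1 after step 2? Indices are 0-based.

Step 1: u_0 = a_0 = (1, 2, 3).
Step 2: u_1 = a_1 − (-5/14)·u_0 = (61/14, 5/7, -27/14).

u_1 = (61/14, 5/7, -27/14)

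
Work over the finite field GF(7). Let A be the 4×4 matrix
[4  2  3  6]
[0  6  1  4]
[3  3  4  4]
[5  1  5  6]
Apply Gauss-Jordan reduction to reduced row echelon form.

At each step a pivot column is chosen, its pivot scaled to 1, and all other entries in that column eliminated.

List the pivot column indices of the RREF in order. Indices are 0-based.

pivot(0,0)=4: scale R0 → (1, 4, 6, 5)
  clear (2,0): R2 −= (3)R0 → (0, 5, 0, 3)
  clear (3,0): R3 −= (5)R0 → (0, 2, 3, 2)
pivot(1,1)=6: scale R1 → (0, 1, 6, 3)
  clear (0,1): R0 −= (4)R1 → (1, 0, 3, 0)
  clear (2,1): R2 −= (5)R1 → (0, 0, 5, 2)
  clear (3,1): R3 −= (2)R1 → (0, 0, 5, 3)
pivot(2,2)=5: scale R2 → (0, 0, 1, 6)
  clear (0,2): R0 −= (3)R2 → (1, 0, 0, 3)
  clear (1,2): R1 −= (6)R2 → (0, 1, 0, 2)
  clear (3,2): R3 −= (5)R2 → (0, 0, 0, 1)
pivot(3,3)=1: scale R3 → (0, 0, 0, 1)
  clear (0,3): R0 −= (3)R3 → (1, 0, 0, 0)
  clear (1,3): R1 −= (2)R3 → (0, 1, 0, 0)
  clear (2,3): R2 −= (6)R3 → (0, 0, 1, 0)

pivot columns: 0, 1, 2, 3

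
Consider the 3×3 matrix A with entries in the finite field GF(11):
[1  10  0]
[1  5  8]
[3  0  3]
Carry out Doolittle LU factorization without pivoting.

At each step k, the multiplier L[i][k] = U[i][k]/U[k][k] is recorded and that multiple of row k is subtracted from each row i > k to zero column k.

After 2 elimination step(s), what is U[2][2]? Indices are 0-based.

U[2][2] = 10

[col 0] pivot 1
  R1 -= 1*R0 → (0, 6, 8)  (L[1][0] := 1)
  R2 -= 3*R0 → (0, 3, 3)  (L[2][0] := 3)
[col 1] pivot 6
  R2 -= 6*R1 → (0, 0, 10)  (L[2][1] := 6)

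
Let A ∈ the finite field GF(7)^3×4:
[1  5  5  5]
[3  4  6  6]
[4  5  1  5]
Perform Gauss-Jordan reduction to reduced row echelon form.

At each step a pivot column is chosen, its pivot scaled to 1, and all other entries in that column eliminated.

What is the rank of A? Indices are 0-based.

step 1: normalize row 0 (÷1) = (1, 5, 5, 5)
  row 1: subtract 3×row0 = (0, 3, 5, 5)
  row 2: subtract 4×row0 = (0, 6, 2, 6)
step 2: normalize row 1 (÷3) = (0, 1, 4, 4)
  row 0: subtract 5×row1 = (1, 0, 6, 6)
  row 2: subtract 6×row1 = (0, 0, 6, 3)
step 3: normalize row 2 (÷6) = (0, 0, 1, 4)
  row 0: subtract 6×row2 = (1, 0, 0, 3)
  row 1: subtract 4×row2 = (0, 1, 0, 2)

rank = 3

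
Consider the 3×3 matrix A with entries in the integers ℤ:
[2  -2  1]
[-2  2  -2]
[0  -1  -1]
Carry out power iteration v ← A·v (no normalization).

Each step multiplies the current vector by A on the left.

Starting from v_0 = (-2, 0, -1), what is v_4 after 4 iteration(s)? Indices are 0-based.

v_0 = (-2, 0, -1).
v_1 = A·v_0 = (-5, 6, 1).
v_2 = A·v_1 = (-21, 20, -7).
v_3 = A·v_2 = (-89, 96, -13).
v_4 = A·v_3 = (-383, 396, -83).

v_4 = (-383, 396, -83)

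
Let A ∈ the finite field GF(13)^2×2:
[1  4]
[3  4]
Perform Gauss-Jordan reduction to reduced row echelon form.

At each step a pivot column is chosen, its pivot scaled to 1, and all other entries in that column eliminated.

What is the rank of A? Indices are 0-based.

rank = 2

step 1: normalize row 0 (÷1) = (1, 4)
  row 1: subtract 3×row0 = (0, 5)
step 2: normalize row 1 (÷5) = (0, 1)
  row 0: subtract 4×row1 = (1, 0)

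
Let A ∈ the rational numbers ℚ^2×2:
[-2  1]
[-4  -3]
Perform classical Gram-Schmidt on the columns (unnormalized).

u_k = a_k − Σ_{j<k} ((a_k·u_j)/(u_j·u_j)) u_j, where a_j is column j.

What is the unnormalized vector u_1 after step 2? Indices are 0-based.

u_1 = (2, -1)

Step 1: u_0 = a_0 = (-2, -4).
Step 2: u_1 = a_1 − (1/2)·u_0 = (2, -1).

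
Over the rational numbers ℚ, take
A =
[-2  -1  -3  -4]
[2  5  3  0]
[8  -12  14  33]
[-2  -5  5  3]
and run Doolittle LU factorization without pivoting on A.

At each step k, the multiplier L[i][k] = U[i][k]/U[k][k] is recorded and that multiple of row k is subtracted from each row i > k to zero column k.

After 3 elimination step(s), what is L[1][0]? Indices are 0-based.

L[1][0] = -1

[col 0] pivot -2
  R1 -= -1*R0 → (0, 4, 0, -4)  (L[1][0] := -1)
  R2 -= -4*R0 → (0, -16, 2, 17)  (L[2][0] := -4)
  R3 -= 1*R0 → (0, -4, 8, 7)  (L[3][0] := 1)
[col 1] pivot 4
  R2 -= -4*R1 → (0, 0, 2, 1)  (L[2][1] := -4)
  R3 -= -1*R1 → (0, 0, 8, 3)  (L[3][1] := -1)
[col 2] pivot 2
  R3 -= 4*R2 → (0, 0, 0, -1)  (L[3][2] := 4)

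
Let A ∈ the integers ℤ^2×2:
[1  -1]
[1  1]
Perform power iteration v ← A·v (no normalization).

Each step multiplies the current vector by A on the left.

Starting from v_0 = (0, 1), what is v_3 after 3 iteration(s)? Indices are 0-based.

v_0 = (0, 1).
v_1 = A·v_0 = (-1, 1).
v_2 = A·v_1 = (-2, 0).
v_3 = A·v_2 = (-2, -2).

v_3 = (-2, -2)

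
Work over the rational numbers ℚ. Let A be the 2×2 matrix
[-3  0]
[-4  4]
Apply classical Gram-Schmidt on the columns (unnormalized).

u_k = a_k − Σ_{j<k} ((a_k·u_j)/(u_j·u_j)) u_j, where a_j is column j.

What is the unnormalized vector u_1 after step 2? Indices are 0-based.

u_1 = (-48/25, 36/25)

Step 1: u_0 = a_0 = (-3, -4).
Step 2: u_1 = a_1 − (-16/25)·u_0 = (-48/25, 36/25).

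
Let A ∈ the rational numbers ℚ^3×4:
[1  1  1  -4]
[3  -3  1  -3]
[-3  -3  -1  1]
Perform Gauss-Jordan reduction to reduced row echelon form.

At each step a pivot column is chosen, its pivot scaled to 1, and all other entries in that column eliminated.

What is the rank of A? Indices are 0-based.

[1] R0 /= 1  ⇒  (1, 1, 1, -4)
     R1 -= 3·R0  ⇒  (0, -6, -2, 9)
     R2 -= -3·R0  ⇒  (0, 0, 2, -11)
[2] R1 /= -6  ⇒  (0, 1, 1/3, -3/2)
     R0 -= 1·R1  ⇒  (1, 0, 2/3, -5/2)
[3] R2 /= 2  ⇒  (0, 0, 1, -11/2)
     R0 -= 2/3·R2  ⇒  (1, 0, 0, 7/6)
     R1 -= 1/3·R2  ⇒  (0, 1, 0, 1/3)

rank = 3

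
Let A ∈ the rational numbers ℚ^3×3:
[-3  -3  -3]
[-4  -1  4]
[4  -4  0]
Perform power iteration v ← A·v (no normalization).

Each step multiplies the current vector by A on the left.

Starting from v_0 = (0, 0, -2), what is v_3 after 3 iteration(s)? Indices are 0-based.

v_3 = (-138, 216, 88)

v_0 = (0, 0, -2).
v_1 = A·v_0 = (6, -8, 0).
v_2 = A·v_1 = (6, -16, 56).
v_3 = A·v_2 = (-138, 216, 88).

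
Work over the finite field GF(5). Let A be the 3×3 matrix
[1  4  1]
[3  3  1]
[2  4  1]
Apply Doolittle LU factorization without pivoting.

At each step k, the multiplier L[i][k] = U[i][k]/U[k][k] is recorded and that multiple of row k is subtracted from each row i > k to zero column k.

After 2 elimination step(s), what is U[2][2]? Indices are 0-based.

U[2][2] = 1

Step 1: pivot at (0,0) is 1.
  row1 ← row1 − (3)·row0  ⇒  L[1][0]=3, U row1=(0, 1, 3)
  row2 ← row2 − (2)·row0  ⇒  L[2][0]=2, U row2=(0, 1, 4)
Step 2: pivot at (1,1) is 1.
  row2 ← row2 − (1)·row1  ⇒  L[2][1]=1, U row2=(0, 0, 1)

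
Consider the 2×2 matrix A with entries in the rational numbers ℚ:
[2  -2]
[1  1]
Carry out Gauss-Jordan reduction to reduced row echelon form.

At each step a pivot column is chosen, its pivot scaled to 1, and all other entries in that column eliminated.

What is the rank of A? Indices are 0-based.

[1] R0 /= 2  ⇒  (1, -1)
     R1 -= 1·R0  ⇒  (0, 2)
[2] R1 /= 2  ⇒  (0, 1)
     R0 -= -1·R1  ⇒  (1, 0)

rank = 2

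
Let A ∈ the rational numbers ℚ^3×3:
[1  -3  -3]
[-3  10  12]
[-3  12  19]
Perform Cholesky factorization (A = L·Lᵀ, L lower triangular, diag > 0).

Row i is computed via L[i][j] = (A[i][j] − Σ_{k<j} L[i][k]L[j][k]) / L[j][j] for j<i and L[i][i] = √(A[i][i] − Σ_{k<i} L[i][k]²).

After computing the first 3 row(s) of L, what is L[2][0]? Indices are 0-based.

L[2][0] = -3

Step 1: L[0][0] = √(1) = 1.
  L[1][0] = (-3) / L[0][0] = -3.
Step 2: L[1][1] = √(1) = 1.
  L[2][0] = (-3) / L[0][0] = -3.
  L[2][1] = (3) / L[1][1] = 3.
Step 3: L[2][2] = √(1) = 1.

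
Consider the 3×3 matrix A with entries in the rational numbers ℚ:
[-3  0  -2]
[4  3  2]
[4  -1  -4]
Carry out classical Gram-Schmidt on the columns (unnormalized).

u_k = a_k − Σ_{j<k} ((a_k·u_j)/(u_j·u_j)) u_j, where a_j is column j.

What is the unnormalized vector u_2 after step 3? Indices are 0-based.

Step 1: u_0 = a_0 = (-3, 4, 4).
Step 2: u_1 = a_1 − (8/41)·u_0 = (24/41, 91/41, -73/41).
Step 3: u_2 = a_2 − (-2/41)·u_0 − (213/173)·u_1 = (-496/173, -93/173, -279/173).

u_2 = (-496/173, -93/173, -279/173)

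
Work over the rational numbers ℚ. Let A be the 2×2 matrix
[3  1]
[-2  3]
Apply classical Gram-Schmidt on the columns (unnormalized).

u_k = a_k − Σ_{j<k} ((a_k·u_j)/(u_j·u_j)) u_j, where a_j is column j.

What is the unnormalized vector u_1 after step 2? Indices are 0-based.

u_1 = (22/13, 33/13)

Step 1: u_0 = a_0 = (3, -2).
Step 2: u_1 = a_1 − (-3/13)·u_0 = (22/13, 33/13).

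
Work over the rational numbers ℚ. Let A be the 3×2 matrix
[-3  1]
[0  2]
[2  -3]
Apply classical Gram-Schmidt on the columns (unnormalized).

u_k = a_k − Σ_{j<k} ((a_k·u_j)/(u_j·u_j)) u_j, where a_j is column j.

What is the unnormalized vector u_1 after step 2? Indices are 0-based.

u_1 = (-14/13, 2, -21/13)

Step 1: u_0 = a_0 = (-3, 0, 2).
Step 2: u_1 = a_1 − (-9/13)·u_0 = (-14/13, 2, -21/13).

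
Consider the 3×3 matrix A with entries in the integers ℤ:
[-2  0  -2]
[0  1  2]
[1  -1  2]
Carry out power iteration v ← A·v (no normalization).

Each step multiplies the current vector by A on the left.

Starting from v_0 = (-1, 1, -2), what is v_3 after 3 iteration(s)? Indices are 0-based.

v_3 = (6, -21, 9)

v_0 = (-1, 1, -2).
v_1 = A·v_0 = (6, -3, -6).
v_2 = A·v_1 = (0, -15, -3).
v_3 = A·v_2 = (6, -21, 9).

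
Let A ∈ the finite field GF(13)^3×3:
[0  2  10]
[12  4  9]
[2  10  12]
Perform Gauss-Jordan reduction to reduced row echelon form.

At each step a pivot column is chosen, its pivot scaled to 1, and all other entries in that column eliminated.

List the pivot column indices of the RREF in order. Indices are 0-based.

pivot(0,0): swap R0↔R1
pivot(0,0)=12: scale R0 → (1, 9, 4)
  clear (2,0): R2 −= (2)R0 → (0, 5, 4)
pivot(1,1)=2: scale R1 → (0, 1, 5)
  clear (0,1): R0 −= (9)R1 → (1, 0, 11)
  clear (2,1): R2 −= (5)R1 → (0, 0, 5)
pivot(2,2)=5: scale R2 → (0, 0, 1)
  clear (0,2): R0 −= (11)R2 → (1, 0, 0)
  clear (1,2): R1 −= (5)R2 → (0, 1, 0)

pivot columns: 0, 1, 2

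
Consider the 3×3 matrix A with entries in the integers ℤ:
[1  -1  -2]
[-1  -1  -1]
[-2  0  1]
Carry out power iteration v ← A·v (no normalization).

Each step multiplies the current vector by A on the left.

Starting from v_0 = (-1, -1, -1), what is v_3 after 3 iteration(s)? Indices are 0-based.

v_0 = (-1, -1, -1).
v_1 = A·v_0 = (2, 3, 1).
v_2 = A·v_1 = (-3, -6, -3).
v_3 = A·v_2 = (9, 12, 3).

v_3 = (9, 12, 3)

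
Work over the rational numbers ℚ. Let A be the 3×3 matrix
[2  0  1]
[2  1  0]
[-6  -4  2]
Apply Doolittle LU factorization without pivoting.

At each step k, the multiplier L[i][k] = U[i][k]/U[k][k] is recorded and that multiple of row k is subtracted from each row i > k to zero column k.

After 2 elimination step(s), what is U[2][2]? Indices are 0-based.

[col 0] pivot 2
  R1 -= 1*R0 → (0, 1, -1)  (L[1][0] := 1)
  R2 -= -3*R0 → (0, -4, 5)  (L[2][0] := -3)
[col 1] pivot 1
  R2 -= -4*R1 → (0, 0, 1)  (L[2][1] := -4)

U[2][2] = 1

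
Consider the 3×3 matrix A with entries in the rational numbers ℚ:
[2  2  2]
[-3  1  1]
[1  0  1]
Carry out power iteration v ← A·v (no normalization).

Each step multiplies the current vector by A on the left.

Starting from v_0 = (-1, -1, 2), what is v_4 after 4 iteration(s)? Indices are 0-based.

v_0 = (-1, -1, 2).
v_1 = A·v_0 = (0, 4, 1).
v_2 = A·v_1 = (10, 5, 1).
v_3 = A·v_2 = (32, -24, 11).
v_4 = A·v_3 = (38, -109, 43).

v_4 = (38, -109, 43)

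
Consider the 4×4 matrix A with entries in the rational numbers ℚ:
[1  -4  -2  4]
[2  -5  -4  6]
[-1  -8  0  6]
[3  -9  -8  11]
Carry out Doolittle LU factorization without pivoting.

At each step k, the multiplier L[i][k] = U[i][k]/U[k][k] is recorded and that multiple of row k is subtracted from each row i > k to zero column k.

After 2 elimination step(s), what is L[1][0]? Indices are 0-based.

L[1][0] = 2

[col 0] pivot 1
  R1 -= 2*R0 → (0, 3, 0, -2)  (L[1][0] := 2)
  R2 -= -1*R0 → (0, -12, -2, 10)  (L[2][0] := -1)
  R3 -= 3*R0 → (0, 3, -2, -1)  (L[3][0] := 3)
[col 1] pivot 3
  R2 -= -4*R1 → (0, 0, -2, 2)  (L[2][1] := -4)
  R3 -= 1*R1 → (0, 0, -2, 1)  (L[3][1] := 1)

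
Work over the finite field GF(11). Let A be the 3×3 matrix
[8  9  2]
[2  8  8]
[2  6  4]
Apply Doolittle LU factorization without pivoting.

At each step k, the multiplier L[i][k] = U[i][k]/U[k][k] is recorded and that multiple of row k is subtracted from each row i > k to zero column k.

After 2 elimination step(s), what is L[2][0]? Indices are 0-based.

[col 0] pivot 8
  R1 -= 3*R0 → (0, 3, 2)  (L[1][0] := 3)
  R2 -= 3*R0 → (0, 1, 9)  (L[2][0] := 3)
[col 1] pivot 3
  R2 -= 4*R1 → (0, 0, 1)  (L[2][1] := 4)

L[2][0] = 3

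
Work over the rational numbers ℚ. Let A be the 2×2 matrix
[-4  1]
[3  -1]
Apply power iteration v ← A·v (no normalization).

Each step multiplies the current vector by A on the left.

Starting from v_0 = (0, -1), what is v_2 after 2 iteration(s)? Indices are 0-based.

v_2 = (5, -4)

v_0 = (0, -1).
v_1 = A·v_0 = (-1, 1).
v_2 = A·v_1 = (5, -4).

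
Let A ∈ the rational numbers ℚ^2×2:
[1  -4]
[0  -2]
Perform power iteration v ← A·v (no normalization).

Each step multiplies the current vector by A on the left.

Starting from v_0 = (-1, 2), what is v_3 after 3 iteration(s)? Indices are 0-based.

v_0 = (-1, 2).
v_1 = A·v_0 = (-9, -4).
v_2 = A·v_1 = (7, 8).
v_3 = A·v_2 = (-25, -16).

v_3 = (-25, -16)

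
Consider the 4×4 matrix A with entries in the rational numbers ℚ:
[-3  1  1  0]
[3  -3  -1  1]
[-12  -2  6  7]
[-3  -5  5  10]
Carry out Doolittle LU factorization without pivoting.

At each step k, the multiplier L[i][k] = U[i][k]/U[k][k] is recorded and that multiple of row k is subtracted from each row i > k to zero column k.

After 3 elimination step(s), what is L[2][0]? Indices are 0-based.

Step 1: pivot at (0,0) is -3.
  row1 ← row1 − (-1)·row0  ⇒  L[1][0]=-1, U row1=(0, -2, 0, 1)
  row2 ← row2 − (4)·row0  ⇒  L[2][0]=4, U row2=(0, -6, 2, 7)
  row3 ← row3 − (1)·row0  ⇒  L[3][0]=1, U row3=(0, -6, 4, 10)
Step 2: pivot at (1,1) is -2.
  row2 ← row2 − (3)·row1  ⇒  L[2][1]=3, U row2=(0, 0, 2, 4)
  row3 ← row3 − (3)·row1  ⇒  L[3][1]=3, U row3=(0, 0, 4, 7)
Step 3: pivot at (2,2) is 2.
  row3 ← row3 − (2)·row2  ⇒  L[3][2]=2, U row3=(0, 0, 0, -1)

L[2][0] = 4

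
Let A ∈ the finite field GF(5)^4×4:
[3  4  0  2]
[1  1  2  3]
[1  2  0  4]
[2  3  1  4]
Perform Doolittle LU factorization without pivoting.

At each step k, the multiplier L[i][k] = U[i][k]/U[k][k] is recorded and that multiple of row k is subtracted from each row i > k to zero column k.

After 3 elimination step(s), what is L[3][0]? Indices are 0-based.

[col 0] pivot 3
  R1 -= 2*R0 → (0, 3, 2, 4)  (L[1][0] := 2)
  R2 -= 2*R0 → (0, 4, 0, 0)  (L[2][0] := 2)
  R3 -= 4*R0 → (0, 2, 1, 1)  (L[3][0] := 4)
[col 1] pivot 3
  R2 -= 3*R1 → (0, 0, 4, 3)  (L[2][1] := 3)
  R3 -= 4*R1 → (0, 0, 3, 0)  (L[3][1] := 4)
[col 2] pivot 4
  R3 -= 2*R2 → (0, 0, 0, 4)  (L[3][2] := 2)

L[3][0] = 4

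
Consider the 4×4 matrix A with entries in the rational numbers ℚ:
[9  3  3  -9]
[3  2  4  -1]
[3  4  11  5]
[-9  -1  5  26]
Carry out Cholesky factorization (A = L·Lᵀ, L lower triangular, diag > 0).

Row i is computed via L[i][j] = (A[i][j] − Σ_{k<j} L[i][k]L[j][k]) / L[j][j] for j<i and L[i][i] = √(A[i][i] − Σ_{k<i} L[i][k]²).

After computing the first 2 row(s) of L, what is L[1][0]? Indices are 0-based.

Step 1: L[0][0] = √(9) = 3.
  L[1][0] = (3) / L[0][0] = 1.
Step 2: L[1][1] = √(1) = 1.

L[1][0] = 1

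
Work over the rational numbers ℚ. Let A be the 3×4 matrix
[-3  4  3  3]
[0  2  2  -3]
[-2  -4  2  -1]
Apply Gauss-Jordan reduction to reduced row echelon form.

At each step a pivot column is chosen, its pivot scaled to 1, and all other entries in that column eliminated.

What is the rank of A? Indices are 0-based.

pivot(0,0)=-3: scale R0 → (1, -4/3, -1, -1)
  clear (2,0): R2 −= (-2)R0 → (0, -20/3, 0, -3)
pivot(1,1)=2: scale R1 → (0, 1, 1, -3/2)
  clear (0,1): R0 −= (-4/3)R1 → (1, 0, 1/3, -3)
  clear (2,1): R2 −= (-20/3)R1 → (0, 0, 20/3, -13)
pivot(2,2)=20/3: scale R2 → (0, 0, 1, -39/20)
  clear (0,2): R0 −= (1/3)R2 → (1, 0, 0, -47/20)
  clear (1,2): R1 −= (1)R2 → (0, 1, 0, 9/20)

rank = 3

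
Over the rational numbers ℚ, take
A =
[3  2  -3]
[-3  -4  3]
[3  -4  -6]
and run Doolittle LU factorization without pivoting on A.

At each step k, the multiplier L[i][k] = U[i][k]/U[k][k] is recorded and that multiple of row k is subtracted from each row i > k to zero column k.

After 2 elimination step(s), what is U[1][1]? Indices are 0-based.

U[1][1] = -2

k=0: U[0][0]=3
  eliminate (1,0): mult=-1, new row 1: (0, -2, 0); set L[1][0]=-1
  eliminate (2,0): mult=1, new row 2: (0, -6, -3); set L[2][0]=1
k=1: U[1][1]=-2
  eliminate (2,1): mult=3, new row 2: (0, 0, -3); set L[2][1]=3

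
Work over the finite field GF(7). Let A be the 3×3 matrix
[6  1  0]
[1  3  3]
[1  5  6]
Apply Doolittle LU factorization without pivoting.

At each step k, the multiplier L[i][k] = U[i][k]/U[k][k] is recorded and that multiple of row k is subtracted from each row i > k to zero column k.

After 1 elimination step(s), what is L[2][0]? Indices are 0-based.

L[2][0] = 6

Step 1: pivot at (0,0) is 6.
  row1 ← row1 − (6)·row0  ⇒  L[1][0]=6, U row1=(0, 4, 3)
  row2 ← row2 − (6)·row0  ⇒  L[2][0]=6, U row2=(0, 6, 6)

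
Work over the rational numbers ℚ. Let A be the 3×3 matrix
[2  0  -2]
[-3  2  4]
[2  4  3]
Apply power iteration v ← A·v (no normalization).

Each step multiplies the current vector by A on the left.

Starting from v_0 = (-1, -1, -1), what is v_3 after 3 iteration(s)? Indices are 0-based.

v_0 = (-1, -1, -1).
v_1 = A·v_0 = (0, -3, -9).
v_2 = A·v_1 = (18, -42, -39).
v_3 = A·v_2 = (114, -294, -249).

v_3 = (114, -294, -249)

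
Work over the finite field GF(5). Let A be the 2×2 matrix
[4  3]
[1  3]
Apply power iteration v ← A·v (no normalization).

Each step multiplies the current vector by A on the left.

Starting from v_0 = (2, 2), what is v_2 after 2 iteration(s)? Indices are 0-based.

v_2 = (0, 3)

v_0 = (2, 2).
v_1 = A·v_0 = (4, 3).
v_2 = A·v_1 = (0, 3).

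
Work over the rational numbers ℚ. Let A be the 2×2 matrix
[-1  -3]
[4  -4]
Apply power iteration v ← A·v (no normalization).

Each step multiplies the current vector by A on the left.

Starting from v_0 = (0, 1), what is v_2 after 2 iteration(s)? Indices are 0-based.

v_2 = (15, 4)

v_0 = (0, 1).
v_1 = A·v_0 = (-3, -4).
v_2 = A·v_1 = (15, 4).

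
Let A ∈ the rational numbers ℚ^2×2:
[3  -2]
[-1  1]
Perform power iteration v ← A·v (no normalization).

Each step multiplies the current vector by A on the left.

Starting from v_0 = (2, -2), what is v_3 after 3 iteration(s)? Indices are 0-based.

v_3 = (142, -52)

v_0 = (2, -2).
v_1 = A·v_0 = (10, -4).
v_2 = A·v_1 = (38, -14).
v_3 = A·v_2 = (142, -52).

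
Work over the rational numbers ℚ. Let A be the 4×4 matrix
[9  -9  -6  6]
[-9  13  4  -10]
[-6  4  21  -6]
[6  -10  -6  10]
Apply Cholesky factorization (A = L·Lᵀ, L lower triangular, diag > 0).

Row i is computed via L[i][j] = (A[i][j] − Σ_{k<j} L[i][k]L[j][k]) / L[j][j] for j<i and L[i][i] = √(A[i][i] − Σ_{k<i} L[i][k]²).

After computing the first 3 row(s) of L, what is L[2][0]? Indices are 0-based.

Step 1: L[0][0] = √(9) = 3.
  L[1][0] = (-9) / L[0][0] = -3.
Step 2: L[1][1] = √(4) = 2.
  L[2][0] = (-6) / L[0][0] = -2.
  L[2][1] = (-2) / L[1][1] = -1.
Step 3: L[2][2] = √(16) = 4.

L[2][0] = -2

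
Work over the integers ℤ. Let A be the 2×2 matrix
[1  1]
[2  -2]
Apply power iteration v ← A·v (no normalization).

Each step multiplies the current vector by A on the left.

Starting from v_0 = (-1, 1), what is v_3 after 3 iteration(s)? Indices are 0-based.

v_3 = (4, -24)

v_0 = (-1, 1).
v_1 = A·v_0 = (0, -4).
v_2 = A·v_1 = (-4, 8).
v_3 = A·v_2 = (4, -24).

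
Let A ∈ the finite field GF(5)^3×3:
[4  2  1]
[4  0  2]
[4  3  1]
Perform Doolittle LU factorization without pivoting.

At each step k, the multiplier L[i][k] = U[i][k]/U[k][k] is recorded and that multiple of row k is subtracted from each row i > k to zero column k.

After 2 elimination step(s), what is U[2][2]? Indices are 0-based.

U[2][2] = 3

Step 1: pivot at (0,0) is 4.
  row1 ← row1 − (1)·row0  ⇒  L[1][0]=1, U row1=(0, 3, 1)
  row2 ← row2 − (1)·row0  ⇒  L[2][0]=1, U row2=(0, 1, 0)
Step 2: pivot at (1,1) is 3.
  row2 ← row2 − (2)·row1  ⇒  L[2][1]=2, U row2=(0, 0, 3)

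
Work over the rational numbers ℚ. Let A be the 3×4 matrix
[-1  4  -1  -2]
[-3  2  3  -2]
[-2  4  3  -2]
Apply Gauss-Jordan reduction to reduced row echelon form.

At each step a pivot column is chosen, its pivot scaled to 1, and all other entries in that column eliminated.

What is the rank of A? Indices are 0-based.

rank = 3

[1] R0 /= -1  ⇒  (1, -4, 1, 2)
     R1 -= -3·R0  ⇒  (0, -10, 6, 4)
     R2 -= -2·R0  ⇒  (0, -4, 5, 2)
[2] R1 /= -10  ⇒  (0, 1, -3/5, -2/5)
     R0 -= -4·R1  ⇒  (1, 0, -7/5, 2/5)
     R2 -= -4·R1  ⇒  (0, 0, 13/5, 2/5)
[3] R2 /= 13/5  ⇒  (0, 0, 1, 2/13)
     R0 -= -7/5·R2  ⇒  (1, 0, 0, 8/13)
     R1 -= -3/5·R2  ⇒  (0, 1, 0, -4/13)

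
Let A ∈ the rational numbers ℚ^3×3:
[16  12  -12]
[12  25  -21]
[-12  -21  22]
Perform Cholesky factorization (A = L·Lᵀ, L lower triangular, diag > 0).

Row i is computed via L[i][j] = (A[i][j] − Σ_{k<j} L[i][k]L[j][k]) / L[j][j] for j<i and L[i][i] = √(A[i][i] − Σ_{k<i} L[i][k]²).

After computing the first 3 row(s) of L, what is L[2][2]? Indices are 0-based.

Step 1: L[0][0] = √(16) = 4.
  L[1][0] = (12) / L[0][0] = 3.
Step 2: L[1][1] = √(16) = 4.
  L[2][0] = (-12) / L[0][0] = -3.
  L[2][1] = (-12) / L[1][1] = -3.
Step 3: L[2][2] = √(4) = 2.

L[2][2] = 2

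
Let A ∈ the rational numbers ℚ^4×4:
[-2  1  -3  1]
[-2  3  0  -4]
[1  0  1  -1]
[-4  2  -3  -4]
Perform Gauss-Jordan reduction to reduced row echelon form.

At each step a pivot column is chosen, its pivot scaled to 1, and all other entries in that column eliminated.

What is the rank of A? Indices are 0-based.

rank = 4

step 1: normalize row 0 (÷-2) = (1, -1/2, 3/2, -1/2)
  row 1: subtract -2×row0 = (0, 2, 3, -5)
  row 2: subtract 1×row0 = (0, 1/2, -1/2, -1/2)
  row 3: subtract -4×row0 = (0, 0, 3, -6)
step 2: normalize row 1 (÷2) = (0, 1, 3/2, -5/2)
  row 0: subtract -1/2×row1 = (1, 0, 9/4, -7/4)
  row 2: subtract 1/2×row1 = (0, 0, -5/4, 3/4)
step 3: normalize row 2 (÷-5/4) = (0, 0, 1, -3/5)
  row 0: subtract 9/4×row2 = (1, 0, 0, -2/5)
  row 1: subtract 3/2×row2 = (0, 1, 0, -8/5)
  row 3: subtract 3×row2 = (0, 0, 0, -21/5)
step 4: normalize row 3 (÷-21/5) = (0, 0, 0, 1)
  row 0: subtract -2/5×row3 = (1, 0, 0, 0)
  row 1: subtract -8/5×row3 = (0, 1, 0, 0)
  row 2: subtract -3/5×row3 = (0, 0, 1, 0)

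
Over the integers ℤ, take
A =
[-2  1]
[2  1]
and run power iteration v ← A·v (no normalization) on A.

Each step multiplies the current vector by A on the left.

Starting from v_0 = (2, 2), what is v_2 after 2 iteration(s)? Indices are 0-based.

v_0 = (2, 2).
v_1 = A·v_0 = (-2, 6).
v_2 = A·v_1 = (10, 2).

v_2 = (10, 2)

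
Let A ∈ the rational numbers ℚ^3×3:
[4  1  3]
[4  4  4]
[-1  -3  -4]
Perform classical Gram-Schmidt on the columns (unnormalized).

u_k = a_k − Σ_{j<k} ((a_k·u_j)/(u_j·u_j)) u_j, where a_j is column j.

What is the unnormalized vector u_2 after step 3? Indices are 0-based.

Step 1: u_0 = a_0 = (4, 4, -1).
Step 2: u_1 = a_1 − (23/33)·u_0 = (-59/33, 40/33, -76/33).
Step 3: u_2 = a_2 − (32/33)·u_0 − (41/47)·u_1 = (32/47, -44/47, -48/47).

u_2 = (32/47, -44/47, -48/47)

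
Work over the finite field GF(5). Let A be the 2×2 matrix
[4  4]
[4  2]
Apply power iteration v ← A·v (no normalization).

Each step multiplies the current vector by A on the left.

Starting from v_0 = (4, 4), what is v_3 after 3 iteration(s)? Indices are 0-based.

v_0 = (4, 4).
v_1 = A·v_0 = (2, 4).
v_2 = A·v_1 = (4, 1).
v_3 = A·v_2 = (0, 3).

v_3 = (0, 3)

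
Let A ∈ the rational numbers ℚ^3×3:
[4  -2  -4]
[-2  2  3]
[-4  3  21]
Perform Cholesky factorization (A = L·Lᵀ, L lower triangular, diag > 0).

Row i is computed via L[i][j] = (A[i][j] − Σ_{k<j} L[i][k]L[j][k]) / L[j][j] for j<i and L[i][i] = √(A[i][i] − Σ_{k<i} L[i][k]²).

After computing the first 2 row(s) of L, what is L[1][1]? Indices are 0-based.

Step 1: L[0][0] = √(4) = 2.
  L[1][0] = (-2) / L[0][0] = -1.
Step 2: L[1][1] = √(1) = 1.

L[1][1] = 1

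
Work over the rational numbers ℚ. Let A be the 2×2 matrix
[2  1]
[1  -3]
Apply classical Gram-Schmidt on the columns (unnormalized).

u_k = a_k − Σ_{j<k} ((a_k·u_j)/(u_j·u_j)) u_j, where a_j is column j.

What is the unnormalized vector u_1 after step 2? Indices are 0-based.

u_1 = (7/5, -14/5)

Step 1: u_0 = a_0 = (2, 1).
Step 2: u_1 = a_1 − (-1/5)·u_0 = (7/5, -14/5).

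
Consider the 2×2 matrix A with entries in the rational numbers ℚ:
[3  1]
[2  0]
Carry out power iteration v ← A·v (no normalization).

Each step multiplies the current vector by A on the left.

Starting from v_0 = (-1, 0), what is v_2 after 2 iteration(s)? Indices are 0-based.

v_2 = (-11, -6)

v_0 = (-1, 0).
v_1 = A·v_0 = (-3, -2).
v_2 = A·v_1 = (-11, -6).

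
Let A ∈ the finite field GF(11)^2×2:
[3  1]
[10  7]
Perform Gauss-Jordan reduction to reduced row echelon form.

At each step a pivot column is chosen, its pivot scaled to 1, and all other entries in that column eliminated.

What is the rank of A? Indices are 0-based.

[1] R0 /= 3  ⇒  (1, 4)
     R1 -= 10·R0  ⇒  (0, 0)
column 1 empty below row 1

rank = 1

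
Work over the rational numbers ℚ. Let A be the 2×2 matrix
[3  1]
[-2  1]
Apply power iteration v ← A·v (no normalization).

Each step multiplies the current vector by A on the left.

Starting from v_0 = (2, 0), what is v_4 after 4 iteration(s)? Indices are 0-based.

v_0 = (2, 0).
v_1 = A·v_0 = (6, -4).
v_2 = A·v_1 = (14, -16).
v_3 = A·v_2 = (26, -44).
v_4 = A·v_3 = (34, -96).

v_4 = (34, -96)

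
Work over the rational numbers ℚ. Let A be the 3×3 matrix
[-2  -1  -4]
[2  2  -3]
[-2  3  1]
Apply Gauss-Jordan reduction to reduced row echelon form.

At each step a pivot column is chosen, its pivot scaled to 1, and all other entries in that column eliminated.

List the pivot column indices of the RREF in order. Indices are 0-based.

pivot(0,0)=-2: scale R0 → (1, 1/2, 2)
  clear (1,0): R1 −= (2)R0 → (0, 1, -7)
  clear (2,0): R2 −= (-2)R0 → (0, 4, 5)
pivot(1,1)=1: scale R1 → (0, 1, -7)
  clear (0,1): R0 −= (1/2)R1 → (1, 0, 11/2)
  clear (2,1): R2 −= (4)R1 → (0, 0, 33)
pivot(2,2)=33: scale R2 → (0, 0, 1)
  clear (0,2): R0 −= (11/2)R2 → (1, 0, 0)
  clear (1,2): R1 −= (-7)R2 → (0, 1, 0)

pivot columns: 0, 1, 2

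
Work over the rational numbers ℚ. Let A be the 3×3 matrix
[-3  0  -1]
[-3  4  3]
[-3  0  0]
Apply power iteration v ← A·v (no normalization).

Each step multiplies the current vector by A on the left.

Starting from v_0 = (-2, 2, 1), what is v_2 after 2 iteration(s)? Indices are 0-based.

v_0 = (-2, 2, 1).
v_1 = A·v_0 = (5, 17, 6).
v_2 = A·v_1 = (-21, 71, -15).

v_2 = (-21, 71, -15)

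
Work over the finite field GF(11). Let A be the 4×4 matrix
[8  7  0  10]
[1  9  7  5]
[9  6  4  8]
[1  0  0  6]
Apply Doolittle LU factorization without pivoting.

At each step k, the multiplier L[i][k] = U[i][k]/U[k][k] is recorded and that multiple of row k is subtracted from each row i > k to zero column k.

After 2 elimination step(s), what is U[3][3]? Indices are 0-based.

U[3][3] = 6

Step 1: pivot at (0,0) is 8.
  row1 ← row1 − (7)·row0  ⇒  L[1][0]=7, U row1=(0, 4, 7, 1)
  row2 ← row2 − (8)·row0  ⇒  L[2][0]=8, U row2=(0, 5, 4, 5)
  row3 ← row3 − (7)·row0  ⇒  L[3][0]=7, U row3=(0, 6, 0, 2)
Step 2: pivot at (1,1) is 4.
  row2 ← row2 − (4)·row1  ⇒  L[2][1]=4, U row2=(0, 0, 9, 1)
  row3 ← row3 − (7)·row1  ⇒  L[3][1]=7, U row3=(0, 0, 6, 6)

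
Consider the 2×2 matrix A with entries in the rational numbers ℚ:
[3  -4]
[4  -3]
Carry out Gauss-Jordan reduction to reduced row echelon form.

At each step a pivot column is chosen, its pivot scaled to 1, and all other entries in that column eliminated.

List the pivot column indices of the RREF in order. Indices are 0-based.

pivot columns: 0, 1

step 1: normalize row 0 (÷3) = (1, -4/3)
  row 1: subtract 4×row0 = (0, 7/3)
step 2: normalize row 1 (÷7/3) = (0, 1)
  row 0: subtract -4/3×row1 = (1, 0)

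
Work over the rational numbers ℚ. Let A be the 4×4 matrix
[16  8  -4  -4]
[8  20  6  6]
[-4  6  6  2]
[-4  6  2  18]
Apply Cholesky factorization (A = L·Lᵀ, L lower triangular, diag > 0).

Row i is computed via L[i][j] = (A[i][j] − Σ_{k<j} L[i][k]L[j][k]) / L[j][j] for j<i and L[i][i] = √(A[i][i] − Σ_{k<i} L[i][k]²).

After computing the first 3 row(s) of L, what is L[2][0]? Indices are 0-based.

L[2][0] = -1

Step 1: L[0][0] = √(16) = 4.
  L[1][0] = (8) / L[0][0] = 2.
Step 2: L[1][1] = √(16) = 4.
  L[2][0] = (-4) / L[0][0] = -1.
  L[2][1] = (8) / L[1][1] = 2.
Step 3: L[2][2] = √(1) = 1.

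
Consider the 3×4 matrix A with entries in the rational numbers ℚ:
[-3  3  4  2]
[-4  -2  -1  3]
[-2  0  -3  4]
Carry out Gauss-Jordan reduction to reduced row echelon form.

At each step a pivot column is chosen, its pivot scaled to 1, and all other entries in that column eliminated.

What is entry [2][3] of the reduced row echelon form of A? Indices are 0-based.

[1] R0 /= -3  ⇒  (1, -1, -4/3, -2/3)
     R1 -= -4·R0  ⇒  (0, -6, -19/3, 1/3)
     R2 -= -2·R0  ⇒  (0, -2, -17/3, 8/3)
[2] R1 /= -6  ⇒  (0, 1, 19/18, -1/18)
     R0 -= -1·R1  ⇒  (1, 0, -5/18, -13/18)
     R2 -= -2·R1  ⇒  (0, 0, -32/9, 23/9)
[3] R2 /= -32/9  ⇒  (0, 0, 1, -23/32)
     R0 -= -5/18·R2  ⇒  (1, 0, 0, -59/64)
     R1 -= 19/18·R2  ⇒  (0, 1, 0, 45/64)

M[2][3] = -23/32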